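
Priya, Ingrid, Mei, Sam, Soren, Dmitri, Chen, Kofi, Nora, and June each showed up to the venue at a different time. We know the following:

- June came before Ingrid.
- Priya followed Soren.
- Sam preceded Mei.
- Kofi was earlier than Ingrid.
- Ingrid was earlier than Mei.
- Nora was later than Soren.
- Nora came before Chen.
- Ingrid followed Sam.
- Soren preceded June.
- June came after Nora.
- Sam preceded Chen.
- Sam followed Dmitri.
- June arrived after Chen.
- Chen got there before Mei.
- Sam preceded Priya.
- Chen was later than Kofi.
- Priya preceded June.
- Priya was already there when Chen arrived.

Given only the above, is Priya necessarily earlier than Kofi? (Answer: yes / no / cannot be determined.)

cannot be determined

No chain of stated constraints runs from Priya to Kofi, and none runs from Kofi to Priya either.
So the relative order of Priya and Kofi is not fixed by the given facts.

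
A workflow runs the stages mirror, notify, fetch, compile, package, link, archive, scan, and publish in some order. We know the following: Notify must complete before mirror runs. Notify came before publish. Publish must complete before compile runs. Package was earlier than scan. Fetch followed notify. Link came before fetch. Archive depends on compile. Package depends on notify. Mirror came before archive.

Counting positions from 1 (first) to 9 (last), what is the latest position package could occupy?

Package must come before scan — 1 stage forced after it.
Everything else can be placed before package in some valid order, so package can sit as late as position 9 − 1 = 8.

8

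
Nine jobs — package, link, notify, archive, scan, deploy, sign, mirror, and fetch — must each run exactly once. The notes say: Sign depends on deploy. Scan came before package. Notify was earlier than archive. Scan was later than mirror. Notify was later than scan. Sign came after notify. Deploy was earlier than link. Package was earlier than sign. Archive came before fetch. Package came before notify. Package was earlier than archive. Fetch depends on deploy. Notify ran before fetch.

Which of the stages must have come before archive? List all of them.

mirror, notify, package, scan

Directly stated before archive: notify and package.
Mirror reaches archive via mirror → scan → package → archive.
Scan reaches archive via scan → package → archive.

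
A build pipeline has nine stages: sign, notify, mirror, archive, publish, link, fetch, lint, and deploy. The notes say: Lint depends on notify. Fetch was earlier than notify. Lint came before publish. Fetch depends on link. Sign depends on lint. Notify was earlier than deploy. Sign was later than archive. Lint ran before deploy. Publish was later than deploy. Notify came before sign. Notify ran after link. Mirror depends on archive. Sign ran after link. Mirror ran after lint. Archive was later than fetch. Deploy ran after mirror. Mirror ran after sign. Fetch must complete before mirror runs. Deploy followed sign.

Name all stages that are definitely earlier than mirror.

archive, fetch, link, lint, notify, sign

Directly stated before mirror: archive, fetch, lint, and sign.
Link reaches mirror via link → fetch → mirror.
Notify reaches mirror via notify → sign → mirror.
No chain forces publish (or any of the others) ahead of mirror.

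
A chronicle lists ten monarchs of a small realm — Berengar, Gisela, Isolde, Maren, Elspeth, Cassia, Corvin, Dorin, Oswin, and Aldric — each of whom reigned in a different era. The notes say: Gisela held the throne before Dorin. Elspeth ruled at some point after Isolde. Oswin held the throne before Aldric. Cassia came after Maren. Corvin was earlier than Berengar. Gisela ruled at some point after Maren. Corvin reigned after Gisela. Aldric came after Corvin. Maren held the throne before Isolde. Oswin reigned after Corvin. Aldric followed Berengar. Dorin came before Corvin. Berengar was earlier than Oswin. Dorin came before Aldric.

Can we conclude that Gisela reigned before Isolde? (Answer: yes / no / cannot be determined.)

No chain of stated constraints runs from Gisela to Isolde, and none runs from Isolde to Gisela either.
So the relative order of Gisela and Isolde is not fixed by the given facts.

cannot be determined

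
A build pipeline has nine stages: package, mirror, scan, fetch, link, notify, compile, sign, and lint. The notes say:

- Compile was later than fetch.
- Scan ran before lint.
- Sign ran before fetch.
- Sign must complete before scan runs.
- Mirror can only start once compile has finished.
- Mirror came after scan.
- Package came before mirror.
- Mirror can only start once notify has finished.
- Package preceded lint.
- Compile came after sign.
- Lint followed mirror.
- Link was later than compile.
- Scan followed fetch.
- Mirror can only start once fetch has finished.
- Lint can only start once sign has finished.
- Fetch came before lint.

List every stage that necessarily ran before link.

Directly stated before link: compile.
Fetch reaches link via fetch → compile → link.
Sign reaches link via sign → compile → link.

compile, fetch, sign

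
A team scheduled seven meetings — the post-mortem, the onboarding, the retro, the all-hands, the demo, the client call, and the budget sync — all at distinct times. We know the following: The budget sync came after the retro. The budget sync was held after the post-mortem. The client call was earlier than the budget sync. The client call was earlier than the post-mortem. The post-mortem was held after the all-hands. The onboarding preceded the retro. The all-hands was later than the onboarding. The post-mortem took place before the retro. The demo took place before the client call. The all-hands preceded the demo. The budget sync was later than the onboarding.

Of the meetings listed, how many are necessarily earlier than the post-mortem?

Directly stated before the post-mortem: the all-hands and the client call.
The demo reaches the post-mortem via the demo → the client call → the post-mortem.
The onboarding reaches the post-mortem via the onboarding → the all-hands → the post-mortem.
No chain forces the retro (or any of the others) ahead of the post-mortem.
That's the all-hands, the client call, the demo, and the onboarding — 4 in all.

4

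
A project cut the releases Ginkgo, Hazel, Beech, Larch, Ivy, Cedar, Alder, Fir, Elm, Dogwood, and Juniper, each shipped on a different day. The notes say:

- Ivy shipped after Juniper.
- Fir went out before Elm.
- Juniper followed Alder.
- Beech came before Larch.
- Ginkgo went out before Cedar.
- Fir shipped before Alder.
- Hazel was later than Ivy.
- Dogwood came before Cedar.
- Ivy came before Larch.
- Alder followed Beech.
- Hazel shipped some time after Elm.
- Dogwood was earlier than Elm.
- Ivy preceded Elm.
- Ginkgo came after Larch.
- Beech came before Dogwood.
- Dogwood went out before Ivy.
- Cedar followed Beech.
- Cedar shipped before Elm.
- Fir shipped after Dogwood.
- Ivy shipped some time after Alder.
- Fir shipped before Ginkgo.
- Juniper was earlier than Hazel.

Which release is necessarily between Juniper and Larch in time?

Ivy

Tracing the constraints gives Juniper → Ivy → Larch, so Ivy sits after Juniper and before Larch.
No other release is forced both after Juniper and before Larch.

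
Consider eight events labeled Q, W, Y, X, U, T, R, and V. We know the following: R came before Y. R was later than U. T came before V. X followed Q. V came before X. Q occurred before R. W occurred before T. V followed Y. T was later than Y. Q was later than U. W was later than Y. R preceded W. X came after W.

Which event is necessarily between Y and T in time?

W

Tracing the constraints gives Y → W → T, so W sits after Y and before T.
No other event is forced both after Y and before T.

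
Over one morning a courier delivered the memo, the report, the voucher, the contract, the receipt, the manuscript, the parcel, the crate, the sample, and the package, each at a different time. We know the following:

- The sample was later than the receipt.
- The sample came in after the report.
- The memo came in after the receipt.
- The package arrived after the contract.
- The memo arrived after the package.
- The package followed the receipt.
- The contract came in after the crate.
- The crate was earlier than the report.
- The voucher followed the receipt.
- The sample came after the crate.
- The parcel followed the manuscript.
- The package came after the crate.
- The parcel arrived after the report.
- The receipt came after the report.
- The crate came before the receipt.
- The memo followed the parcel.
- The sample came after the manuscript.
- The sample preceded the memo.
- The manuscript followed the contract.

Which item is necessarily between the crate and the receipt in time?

the report

Tracing the constraints gives the crate → the report → the receipt, so the report sits after the crate and before the receipt.
No other item is forced both after the crate and before the receipt.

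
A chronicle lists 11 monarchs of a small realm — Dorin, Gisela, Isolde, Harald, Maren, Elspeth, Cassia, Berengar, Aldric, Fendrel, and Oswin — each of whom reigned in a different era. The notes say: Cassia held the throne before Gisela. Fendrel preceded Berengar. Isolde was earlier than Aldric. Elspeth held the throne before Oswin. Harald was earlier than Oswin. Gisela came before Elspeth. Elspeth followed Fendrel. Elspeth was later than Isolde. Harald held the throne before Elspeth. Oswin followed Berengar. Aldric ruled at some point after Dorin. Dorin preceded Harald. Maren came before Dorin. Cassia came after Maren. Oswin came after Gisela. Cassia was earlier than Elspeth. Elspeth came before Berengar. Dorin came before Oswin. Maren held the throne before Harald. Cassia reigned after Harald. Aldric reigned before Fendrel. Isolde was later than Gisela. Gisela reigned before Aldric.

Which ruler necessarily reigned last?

Every other ruler has a chain of constraints placing them before Oswin, so Oswin is last.

Oswin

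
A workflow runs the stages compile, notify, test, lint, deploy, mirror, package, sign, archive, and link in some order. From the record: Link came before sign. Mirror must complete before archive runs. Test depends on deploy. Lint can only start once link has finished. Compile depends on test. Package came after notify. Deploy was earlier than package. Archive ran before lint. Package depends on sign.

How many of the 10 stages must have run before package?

4

Directly stated before package: deploy, notify, and sign.
Link reaches package via link → sign → package.
No chain forces mirror (or any of the others) ahead of package.
That's deploy, link, notify, and sign — 4 in all.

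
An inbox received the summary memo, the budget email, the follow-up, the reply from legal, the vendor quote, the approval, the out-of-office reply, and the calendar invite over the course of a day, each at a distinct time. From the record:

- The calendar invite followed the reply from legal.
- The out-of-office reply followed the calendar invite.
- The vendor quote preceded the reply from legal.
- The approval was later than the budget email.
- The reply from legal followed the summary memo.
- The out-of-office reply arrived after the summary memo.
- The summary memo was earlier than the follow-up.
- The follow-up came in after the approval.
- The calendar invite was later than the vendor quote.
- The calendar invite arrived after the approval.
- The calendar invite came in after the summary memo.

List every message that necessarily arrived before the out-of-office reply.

the approval, the budget email, the calendar invite, the reply from legal, the summary memo, the vendor quote

Directly stated before the out-of-office reply: the calendar invite and the summary memo.
The approval reaches the out-of-office reply via the approval → the calendar invite → the out-of-office reply.
The budget email reaches the out-of-office reply via the budget email → the approval → the calendar invite → the out-of-office reply.
The reply from legal reaches the out-of-office reply via the reply from legal → the calendar invite → the out-of-office reply.
Likewise the vendor quote reaches the out-of-office reply by chaining the stated constraints.
No chain forces the follow-up ahead of the out-of-office reply.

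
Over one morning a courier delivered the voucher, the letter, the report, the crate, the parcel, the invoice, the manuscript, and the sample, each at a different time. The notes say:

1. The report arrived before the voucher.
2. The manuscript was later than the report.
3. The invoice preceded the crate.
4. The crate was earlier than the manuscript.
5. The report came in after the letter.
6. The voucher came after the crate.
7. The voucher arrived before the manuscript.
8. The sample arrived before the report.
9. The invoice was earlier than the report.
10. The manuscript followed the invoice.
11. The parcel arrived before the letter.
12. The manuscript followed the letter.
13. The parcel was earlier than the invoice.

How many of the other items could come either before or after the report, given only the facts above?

Forced before the report: the invoice, the letter, the parcel, and the sample; forced after the report: the manuscript and the voucher.
That leaves the crate with no forced order relative to the report — 1.

1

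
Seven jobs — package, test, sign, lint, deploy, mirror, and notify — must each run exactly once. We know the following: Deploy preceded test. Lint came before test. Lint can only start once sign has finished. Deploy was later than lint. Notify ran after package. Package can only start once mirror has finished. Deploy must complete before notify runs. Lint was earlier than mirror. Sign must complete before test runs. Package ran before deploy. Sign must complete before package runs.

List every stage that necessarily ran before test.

Directly stated before test: deploy, lint, and sign.
Mirror reaches test via mirror → package → deploy → test.
Package reaches test via package → deploy → test.

deploy, lint, mirror, package, sign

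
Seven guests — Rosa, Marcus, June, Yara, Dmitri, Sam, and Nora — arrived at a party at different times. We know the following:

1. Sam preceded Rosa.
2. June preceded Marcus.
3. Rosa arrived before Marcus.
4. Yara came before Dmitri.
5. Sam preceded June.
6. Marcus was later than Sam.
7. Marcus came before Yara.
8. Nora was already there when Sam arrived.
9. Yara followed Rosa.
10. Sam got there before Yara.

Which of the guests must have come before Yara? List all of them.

Directly stated before Yara: Marcus, Rosa, and Sam.
June reaches Yara via June → Marcus → Yara.
Nora reaches Yara via Nora → Sam → Yara.
No chain forces Dmitri ahead of Yara.

June, Marcus, Nora, Rosa, Sam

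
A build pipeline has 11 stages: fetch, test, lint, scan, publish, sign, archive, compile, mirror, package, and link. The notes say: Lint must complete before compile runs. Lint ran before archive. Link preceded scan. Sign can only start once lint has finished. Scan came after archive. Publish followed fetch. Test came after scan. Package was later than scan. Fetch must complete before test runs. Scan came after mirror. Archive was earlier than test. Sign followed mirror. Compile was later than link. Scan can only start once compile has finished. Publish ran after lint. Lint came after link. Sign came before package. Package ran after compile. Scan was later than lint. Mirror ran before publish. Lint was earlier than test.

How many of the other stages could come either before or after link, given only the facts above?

Forced after link: archive, compile, lint, package, publish, scan, sign, and test.
That leaves fetch and mirror with no forced order relative to link — 2.

2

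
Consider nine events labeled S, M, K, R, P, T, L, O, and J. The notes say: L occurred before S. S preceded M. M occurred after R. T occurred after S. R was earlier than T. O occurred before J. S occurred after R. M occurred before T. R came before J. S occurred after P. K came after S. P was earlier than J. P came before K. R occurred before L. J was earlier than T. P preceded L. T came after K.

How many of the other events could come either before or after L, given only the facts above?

Forced before L: P and R; forced after L: K, M, S, and T.
That leaves J and O with no forced order relative to L — 2.

2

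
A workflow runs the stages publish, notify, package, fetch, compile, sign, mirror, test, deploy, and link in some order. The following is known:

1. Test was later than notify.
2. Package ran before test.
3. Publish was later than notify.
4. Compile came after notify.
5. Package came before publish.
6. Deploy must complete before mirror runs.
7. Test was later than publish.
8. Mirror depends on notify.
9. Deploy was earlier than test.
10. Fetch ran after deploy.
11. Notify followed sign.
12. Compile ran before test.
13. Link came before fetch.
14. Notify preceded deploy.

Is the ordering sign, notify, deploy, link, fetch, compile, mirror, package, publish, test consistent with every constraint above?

yes

Check each stated constraint against the proposed order — e.g. notify is ahead of publish; notify is ahead of test. Every pair is in the required order; nothing is violated.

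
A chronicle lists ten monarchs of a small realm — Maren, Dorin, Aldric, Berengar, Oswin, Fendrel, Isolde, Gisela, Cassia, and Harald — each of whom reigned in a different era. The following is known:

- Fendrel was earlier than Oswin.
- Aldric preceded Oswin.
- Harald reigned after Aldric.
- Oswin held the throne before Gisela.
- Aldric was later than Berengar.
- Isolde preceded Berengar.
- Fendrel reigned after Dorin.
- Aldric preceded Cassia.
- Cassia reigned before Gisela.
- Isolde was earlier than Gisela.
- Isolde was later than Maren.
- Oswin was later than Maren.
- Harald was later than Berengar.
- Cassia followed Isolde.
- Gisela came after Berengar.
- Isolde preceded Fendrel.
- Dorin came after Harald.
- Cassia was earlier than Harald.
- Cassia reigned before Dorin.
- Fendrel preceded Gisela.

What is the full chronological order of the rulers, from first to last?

Maren, Isolde, Berengar, Aldric, Cassia, Harald, Dorin, Fendrel, Oswin, Gisela

The constraints fix every adjacent pair, so only one ordering works:
Maren → Isolde → Berengar → Aldric → Cassia → Harald → Dorin → Fendrel → Oswin → Gisela.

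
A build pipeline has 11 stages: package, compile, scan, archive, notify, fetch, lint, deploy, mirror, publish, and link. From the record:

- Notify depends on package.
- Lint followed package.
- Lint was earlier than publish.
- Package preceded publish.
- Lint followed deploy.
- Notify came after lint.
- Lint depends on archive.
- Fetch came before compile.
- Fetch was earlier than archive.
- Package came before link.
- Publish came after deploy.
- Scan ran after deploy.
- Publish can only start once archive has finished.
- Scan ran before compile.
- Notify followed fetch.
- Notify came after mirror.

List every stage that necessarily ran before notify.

archive, deploy, fetch, lint, mirror, package

Directly stated before notify: fetch, lint, mirror, and package.
Archive reaches notify via archive → lint → notify.
Deploy reaches notify via deploy → lint → notify.
No chain forces scan (or any of the others) ahead of notify.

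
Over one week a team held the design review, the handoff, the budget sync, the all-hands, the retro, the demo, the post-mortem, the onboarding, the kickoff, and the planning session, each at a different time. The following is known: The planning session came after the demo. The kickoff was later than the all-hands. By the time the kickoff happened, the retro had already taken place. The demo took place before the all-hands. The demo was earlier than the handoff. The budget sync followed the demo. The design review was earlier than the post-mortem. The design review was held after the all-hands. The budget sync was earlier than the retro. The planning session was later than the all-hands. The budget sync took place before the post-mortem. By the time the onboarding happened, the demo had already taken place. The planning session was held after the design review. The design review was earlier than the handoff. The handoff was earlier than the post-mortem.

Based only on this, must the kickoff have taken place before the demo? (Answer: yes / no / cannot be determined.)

no

Tracing the constraints gives the demo → the all-hands → the kickoff, so the demo must come before the kickoff.
That means the kickoff cannot be before the demo.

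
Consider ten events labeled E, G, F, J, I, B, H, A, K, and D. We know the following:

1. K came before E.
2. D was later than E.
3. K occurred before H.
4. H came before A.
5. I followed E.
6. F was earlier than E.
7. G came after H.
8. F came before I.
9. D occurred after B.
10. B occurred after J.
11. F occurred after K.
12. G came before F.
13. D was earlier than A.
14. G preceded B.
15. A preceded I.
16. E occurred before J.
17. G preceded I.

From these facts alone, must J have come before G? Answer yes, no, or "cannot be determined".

Tracing the constraints gives G → F → E → J, so G must come before J.
That means J cannot be before G.

no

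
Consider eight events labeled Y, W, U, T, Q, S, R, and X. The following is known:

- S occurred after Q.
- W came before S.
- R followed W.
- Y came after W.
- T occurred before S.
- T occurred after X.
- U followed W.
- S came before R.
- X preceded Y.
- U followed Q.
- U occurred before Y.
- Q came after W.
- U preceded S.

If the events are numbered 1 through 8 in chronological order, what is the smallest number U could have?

Q and W must both come before U — 2 forced predecessors.
Nothing else is forced ahead of U, so its earliest slot is position 2 + 1 = 3.

3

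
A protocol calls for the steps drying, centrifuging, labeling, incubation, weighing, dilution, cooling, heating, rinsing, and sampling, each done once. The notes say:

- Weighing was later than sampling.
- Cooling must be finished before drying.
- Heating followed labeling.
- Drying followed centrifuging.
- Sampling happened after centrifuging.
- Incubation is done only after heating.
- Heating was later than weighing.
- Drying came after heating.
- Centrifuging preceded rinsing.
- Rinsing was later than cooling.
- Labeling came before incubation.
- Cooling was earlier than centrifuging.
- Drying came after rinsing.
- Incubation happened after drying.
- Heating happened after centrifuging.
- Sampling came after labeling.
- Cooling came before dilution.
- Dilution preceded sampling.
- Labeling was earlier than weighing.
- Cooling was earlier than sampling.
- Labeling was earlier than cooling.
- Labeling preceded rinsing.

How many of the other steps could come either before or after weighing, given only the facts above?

Forced before weighing: centrifuging, cooling, dilution, labeling, and sampling; forced after weighing: drying, heating, and incubation.
That leaves rinsing with no forced order relative to weighing — 1.

1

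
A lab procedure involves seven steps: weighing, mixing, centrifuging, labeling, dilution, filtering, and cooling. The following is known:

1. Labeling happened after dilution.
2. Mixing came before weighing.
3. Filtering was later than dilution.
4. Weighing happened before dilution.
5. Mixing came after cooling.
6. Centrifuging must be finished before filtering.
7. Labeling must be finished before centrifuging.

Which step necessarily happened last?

Every other step has a chain of constraints placing it before filtering, so filtering is last.

filtering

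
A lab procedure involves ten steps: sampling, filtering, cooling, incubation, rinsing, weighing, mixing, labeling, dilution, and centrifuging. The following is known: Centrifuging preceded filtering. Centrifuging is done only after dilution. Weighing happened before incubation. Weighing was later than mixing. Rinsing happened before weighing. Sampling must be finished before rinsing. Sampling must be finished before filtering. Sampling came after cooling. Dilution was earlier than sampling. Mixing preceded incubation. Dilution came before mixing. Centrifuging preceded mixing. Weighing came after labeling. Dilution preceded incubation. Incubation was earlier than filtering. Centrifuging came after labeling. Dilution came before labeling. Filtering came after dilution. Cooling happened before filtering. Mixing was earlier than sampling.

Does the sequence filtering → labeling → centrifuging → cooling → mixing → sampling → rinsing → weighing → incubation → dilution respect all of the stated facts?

no

The constraints require dilution before incubation, but in the proposed sequence incubation appears ahead of dilution. That one violation is enough.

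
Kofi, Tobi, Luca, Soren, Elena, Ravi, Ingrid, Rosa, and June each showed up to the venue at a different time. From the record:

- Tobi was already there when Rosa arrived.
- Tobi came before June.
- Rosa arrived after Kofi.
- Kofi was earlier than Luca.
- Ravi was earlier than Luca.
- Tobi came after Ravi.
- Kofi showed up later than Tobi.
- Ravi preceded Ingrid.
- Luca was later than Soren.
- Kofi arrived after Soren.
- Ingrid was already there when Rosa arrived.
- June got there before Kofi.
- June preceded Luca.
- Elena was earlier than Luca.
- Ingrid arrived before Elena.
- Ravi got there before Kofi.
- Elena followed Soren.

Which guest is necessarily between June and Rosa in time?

Tracing the constraints gives June → Kofi → Rosa, so Kofi sits after June and before Rosa.
No other guest is forced both after June and before Rosa.

Kofi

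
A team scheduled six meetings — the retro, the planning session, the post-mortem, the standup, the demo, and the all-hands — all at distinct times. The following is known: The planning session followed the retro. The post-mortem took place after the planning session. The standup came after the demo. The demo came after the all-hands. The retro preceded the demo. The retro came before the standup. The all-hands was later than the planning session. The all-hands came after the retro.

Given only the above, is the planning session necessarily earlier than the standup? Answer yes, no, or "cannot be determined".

yes

Chain the constraints: the planning session → the all-hands → the demo → the standup. Each link is directly stated, so the planning session comes before the standup.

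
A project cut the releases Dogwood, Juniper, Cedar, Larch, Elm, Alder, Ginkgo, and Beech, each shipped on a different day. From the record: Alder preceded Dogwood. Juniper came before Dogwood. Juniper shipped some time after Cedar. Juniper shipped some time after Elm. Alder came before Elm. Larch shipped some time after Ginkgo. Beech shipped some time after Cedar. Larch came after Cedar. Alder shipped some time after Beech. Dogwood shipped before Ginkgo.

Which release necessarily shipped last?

Every other release has a chain of constraints placing it before Larch, so Larch is last.

Larch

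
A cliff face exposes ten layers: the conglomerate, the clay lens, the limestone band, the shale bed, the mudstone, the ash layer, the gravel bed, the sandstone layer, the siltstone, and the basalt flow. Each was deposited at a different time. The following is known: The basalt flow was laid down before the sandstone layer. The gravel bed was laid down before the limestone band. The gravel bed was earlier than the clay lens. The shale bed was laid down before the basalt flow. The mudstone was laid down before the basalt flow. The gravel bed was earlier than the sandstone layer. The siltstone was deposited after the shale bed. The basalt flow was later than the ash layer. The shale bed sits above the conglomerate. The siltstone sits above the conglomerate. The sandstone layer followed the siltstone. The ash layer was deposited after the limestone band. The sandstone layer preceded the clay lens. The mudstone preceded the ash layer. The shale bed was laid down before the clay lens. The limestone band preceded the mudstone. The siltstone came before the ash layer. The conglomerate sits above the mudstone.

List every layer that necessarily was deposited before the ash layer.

the conglomerate, the gravel bed, the limestone band, the mudstone, the shale bed, the siltstone

Directly stated before the ash layer: the limestone band, the mudstone, and the siltstone.
The conglomerate reaches the ash layer via the conglomerate → the siltstone → the ash layer.
The gravel bed reaches the ash layer via the gravel bed → the limestone band → the ash layer.
The shale bed reaches the ash layer via the shale bed → the siltstone → the ash layer.
No chain forces the sandstone layer (or any of the others) ahead of the ash layer.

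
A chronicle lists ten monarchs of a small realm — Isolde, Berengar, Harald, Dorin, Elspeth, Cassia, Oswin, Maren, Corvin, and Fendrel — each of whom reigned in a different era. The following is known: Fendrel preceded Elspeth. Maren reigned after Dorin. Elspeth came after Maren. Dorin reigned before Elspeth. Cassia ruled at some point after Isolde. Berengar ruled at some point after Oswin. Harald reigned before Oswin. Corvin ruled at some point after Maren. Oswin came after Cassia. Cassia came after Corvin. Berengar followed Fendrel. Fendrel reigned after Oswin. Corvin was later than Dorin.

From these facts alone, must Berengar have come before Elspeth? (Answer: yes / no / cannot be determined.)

No chain of stated constraints runs from Berengar to Elspeth, and none runs from Elspeth to Berengar either.
So the relative order of Berengar and Elspeth is not fixed by the given facts.

cannot be determined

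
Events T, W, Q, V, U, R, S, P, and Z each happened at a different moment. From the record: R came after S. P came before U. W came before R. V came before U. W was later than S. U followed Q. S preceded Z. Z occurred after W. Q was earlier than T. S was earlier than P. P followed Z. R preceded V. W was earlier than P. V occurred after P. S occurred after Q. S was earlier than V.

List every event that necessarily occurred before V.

Directly stated before V: P, R, and S.
Q reaches V via Q → S → V.
W reaches V via W → P → V.
Z reaches V via Z → P → V.
No chain forces U (or any of the others) ahead of V.

P, Q, R, S, W, Z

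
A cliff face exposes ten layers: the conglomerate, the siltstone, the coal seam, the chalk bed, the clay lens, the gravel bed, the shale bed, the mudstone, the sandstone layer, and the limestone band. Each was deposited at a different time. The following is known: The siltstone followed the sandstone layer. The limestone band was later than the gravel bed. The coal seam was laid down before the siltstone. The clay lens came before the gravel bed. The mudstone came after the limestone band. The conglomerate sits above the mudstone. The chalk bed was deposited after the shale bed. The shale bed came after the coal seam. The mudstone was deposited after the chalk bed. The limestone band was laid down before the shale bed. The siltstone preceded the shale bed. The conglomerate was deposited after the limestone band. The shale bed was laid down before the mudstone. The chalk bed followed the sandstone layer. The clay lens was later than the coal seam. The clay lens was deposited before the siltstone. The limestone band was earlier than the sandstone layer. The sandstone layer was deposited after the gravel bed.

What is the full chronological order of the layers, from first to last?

the coal seam, the clay lens, the gravel bed, the limestone band, the sandstone layer, the siltstone, the shale bed, the chalk bed, the mudstone, the conglomerate

The constraints fix every adjacent pair, so only one ordering works:
the coal seam → the clay lens → the gravel bed → the limestone band → the sandstone layer → the siltstone → the shale bed → the chalk bed → the mudstone → the conglomerate.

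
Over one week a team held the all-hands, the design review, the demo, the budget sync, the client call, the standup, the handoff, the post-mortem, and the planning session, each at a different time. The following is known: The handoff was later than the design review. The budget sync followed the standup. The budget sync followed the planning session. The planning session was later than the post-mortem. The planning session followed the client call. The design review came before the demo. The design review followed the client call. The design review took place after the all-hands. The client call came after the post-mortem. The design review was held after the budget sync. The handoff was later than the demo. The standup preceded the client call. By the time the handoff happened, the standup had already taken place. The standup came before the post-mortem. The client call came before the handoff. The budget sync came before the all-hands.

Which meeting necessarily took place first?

The standup has a chain of constraints placing it before every other meeting, so the standup must be first.

the standup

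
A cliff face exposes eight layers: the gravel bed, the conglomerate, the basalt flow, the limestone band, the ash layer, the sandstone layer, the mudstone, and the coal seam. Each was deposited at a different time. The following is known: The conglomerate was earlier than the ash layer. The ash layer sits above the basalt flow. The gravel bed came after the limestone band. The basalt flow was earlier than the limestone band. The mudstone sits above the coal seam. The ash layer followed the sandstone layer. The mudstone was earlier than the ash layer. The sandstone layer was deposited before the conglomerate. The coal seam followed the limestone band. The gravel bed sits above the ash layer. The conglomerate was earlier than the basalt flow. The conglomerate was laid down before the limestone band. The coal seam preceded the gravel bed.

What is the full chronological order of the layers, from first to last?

the sandstone layer, the conglomerate, the basalt flow, the limestone band, the coal seam, the mudstone, the ash layer, the gravel bed

The constraints fix every adjacent pair, so only one ordering works:
the sandstone layer → the conglomerate → the basalt flow → the limestone band → the coal seam → the mudstone → the ash layer → the gravel bed.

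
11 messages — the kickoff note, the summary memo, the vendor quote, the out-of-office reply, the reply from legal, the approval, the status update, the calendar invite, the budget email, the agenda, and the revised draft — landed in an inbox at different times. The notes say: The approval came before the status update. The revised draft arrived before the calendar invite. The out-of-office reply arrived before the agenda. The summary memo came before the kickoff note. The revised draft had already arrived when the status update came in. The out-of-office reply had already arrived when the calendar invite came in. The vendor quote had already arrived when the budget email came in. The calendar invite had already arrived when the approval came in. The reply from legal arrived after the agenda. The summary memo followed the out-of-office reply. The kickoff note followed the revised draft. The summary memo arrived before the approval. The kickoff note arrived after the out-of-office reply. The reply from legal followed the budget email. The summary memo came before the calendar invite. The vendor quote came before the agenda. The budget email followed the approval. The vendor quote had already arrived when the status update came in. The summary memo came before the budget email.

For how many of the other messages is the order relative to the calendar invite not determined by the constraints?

3

Forced before the calendar invite: the out-of-office reply, the revised draft, and the summary memo; forced after the calendar invite: the approval, the budget email, the reply from legal, and the status update.
That leaves the agenda, the kickoff note, and the vendor quote with no forced order relative to the calendar invite — 3.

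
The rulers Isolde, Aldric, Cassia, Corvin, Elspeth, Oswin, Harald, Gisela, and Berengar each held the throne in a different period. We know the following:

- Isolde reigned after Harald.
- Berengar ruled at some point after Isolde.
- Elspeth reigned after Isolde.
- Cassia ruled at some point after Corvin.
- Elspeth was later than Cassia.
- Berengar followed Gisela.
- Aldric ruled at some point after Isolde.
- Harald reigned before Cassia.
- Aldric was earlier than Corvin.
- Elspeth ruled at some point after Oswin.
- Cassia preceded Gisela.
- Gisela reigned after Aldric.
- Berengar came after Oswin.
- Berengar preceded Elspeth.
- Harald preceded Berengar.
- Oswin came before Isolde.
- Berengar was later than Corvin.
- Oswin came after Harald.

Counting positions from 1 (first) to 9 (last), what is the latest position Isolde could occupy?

3

Isolde must come before Aldric, Berengar, Cassia, Corvin, Elspeth, and Gisela — 6 rulers forced after them.
Everything else can be placed before Isolde in some valid order, so Isolde can sit as late as position 9 − 6 = 3.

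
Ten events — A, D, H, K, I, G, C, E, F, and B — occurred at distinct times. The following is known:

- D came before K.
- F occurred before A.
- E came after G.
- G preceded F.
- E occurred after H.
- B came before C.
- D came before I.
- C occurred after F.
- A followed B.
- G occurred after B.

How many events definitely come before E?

3

Directly stated before E: G and H.
B reaches E via B → G → E.
That's B, G, and H — 3 in all.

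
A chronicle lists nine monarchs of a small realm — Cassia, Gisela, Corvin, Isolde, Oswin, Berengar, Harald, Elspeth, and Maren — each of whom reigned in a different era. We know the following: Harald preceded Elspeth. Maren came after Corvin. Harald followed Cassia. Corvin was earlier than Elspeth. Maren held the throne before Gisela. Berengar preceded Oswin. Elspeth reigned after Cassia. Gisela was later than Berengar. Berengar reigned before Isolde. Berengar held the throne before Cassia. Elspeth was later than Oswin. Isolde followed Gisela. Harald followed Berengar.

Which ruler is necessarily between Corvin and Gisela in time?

Tracing the constraints gives Corvin → Maren → Gisela, so Maren sits after Corvin and before Gisela.
No other ruler is forced both after Corvin and before Gisela.

Maren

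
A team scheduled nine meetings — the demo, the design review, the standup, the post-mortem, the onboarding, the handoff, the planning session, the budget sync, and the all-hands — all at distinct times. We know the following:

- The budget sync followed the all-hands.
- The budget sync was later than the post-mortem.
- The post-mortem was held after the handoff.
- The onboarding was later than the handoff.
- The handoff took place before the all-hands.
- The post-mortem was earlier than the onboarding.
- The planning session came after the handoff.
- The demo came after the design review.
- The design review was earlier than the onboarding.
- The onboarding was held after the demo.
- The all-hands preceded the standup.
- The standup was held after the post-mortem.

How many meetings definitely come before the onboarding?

Directly stated before the onboarding: the demo, the design review, the handoff, and the post-mortem.
That's the demo, the design review, the handoff, and the post-mortem — 4 in all.

4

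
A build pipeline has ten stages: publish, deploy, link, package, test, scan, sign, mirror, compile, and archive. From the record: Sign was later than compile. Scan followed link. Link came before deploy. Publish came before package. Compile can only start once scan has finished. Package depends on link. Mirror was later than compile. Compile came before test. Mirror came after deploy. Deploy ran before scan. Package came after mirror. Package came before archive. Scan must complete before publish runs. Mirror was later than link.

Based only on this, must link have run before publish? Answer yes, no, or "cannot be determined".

Chain the constraints: link → scan → publish. Each link is directly stated, so link comes before publish.

yes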